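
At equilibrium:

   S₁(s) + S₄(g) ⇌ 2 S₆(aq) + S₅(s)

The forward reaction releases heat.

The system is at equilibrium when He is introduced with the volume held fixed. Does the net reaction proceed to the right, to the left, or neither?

At constant volume, adding an inert gas leaves every reacting species' partial pressure unchanged, so Q is unchanged — no shift from this change.

no shift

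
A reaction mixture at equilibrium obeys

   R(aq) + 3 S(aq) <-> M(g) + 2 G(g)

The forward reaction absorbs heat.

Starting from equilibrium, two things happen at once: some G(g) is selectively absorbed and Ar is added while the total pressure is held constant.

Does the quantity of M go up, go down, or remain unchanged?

Removing G (g), a product, drives the reaction to the right.
Adding inert gas at constant total pressure expands the volume and lowers every reacting partial pressure. With Δn_gas = 3 − 0 = +3, Q moves away from K toward the side with fewer gas moles, so the system shifts toward the side with more gas moles — to the right.
The net shift is to the right. M is a product, so its amount increases.

increases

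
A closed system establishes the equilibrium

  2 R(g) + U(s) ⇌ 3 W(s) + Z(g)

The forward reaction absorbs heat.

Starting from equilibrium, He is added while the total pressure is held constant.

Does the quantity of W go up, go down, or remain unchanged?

Adding inert gas at constant total pressure expands the volume and lowers every reacting partial pressure. With Δn_gas = 1 − 2 = -1, Q moves away from K toward the side with fewer gas moles, so the system shifts toward the side with more gas moles — to the left.
The net shift is to the left. W is a product, so its amount decreases.

decreases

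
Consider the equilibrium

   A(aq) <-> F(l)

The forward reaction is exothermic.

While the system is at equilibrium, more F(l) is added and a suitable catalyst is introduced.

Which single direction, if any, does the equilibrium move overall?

no shift

F is a pure liquid; its activity is 1 regardless of amount, so Q is unaffected — no shift from this change.
A catalyst speeds both forward and reverse rates equally; it changes neither Q nor K — no shift from this change.
None of the changes alters Q relative to K, so there is no net shift.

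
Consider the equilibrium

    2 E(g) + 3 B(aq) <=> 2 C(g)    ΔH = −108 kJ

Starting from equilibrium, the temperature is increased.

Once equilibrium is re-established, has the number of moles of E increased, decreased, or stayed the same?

increases

The forward reaction is exothermic. Raising T favours the endothermic direction — shift to the left.
The net shift is to the left. E is a reactant, so its amount increases.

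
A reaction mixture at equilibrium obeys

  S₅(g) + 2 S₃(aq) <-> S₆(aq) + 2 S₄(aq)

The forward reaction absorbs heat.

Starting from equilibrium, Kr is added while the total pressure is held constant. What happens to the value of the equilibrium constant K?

The equilibrium constant depends only on temperature. This perturbation may move the position of equilibrium, but since T is unchanged, K itself is unchanged.

unchanged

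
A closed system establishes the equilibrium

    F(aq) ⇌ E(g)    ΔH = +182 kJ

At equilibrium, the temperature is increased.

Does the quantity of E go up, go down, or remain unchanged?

increases

The forward reaction is endothermic. Raising T favours the endothermic direction — shift to the right.
The net shift is to the right. E is a product, so its amount increases.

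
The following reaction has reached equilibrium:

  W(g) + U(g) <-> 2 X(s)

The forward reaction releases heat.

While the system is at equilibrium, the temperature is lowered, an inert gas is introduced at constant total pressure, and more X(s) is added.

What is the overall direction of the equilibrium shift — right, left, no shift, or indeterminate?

cannot be determined

The forward reaction is exothermic. Lowering T favours the exothermic direction — shift to the right.
Adding inert gas at constant total pressure expands the volume and lowers every reacting partial pressure. With Δn_gas = 0 − 2 = -2, Q moves away from K toward the side with fewer gas moles, so the system shifts toward the side with more gas moles — to the left.
X is a pure solid; its activity is 1 regardless of amount, so Q is unaffected — no shift from this change.
The individual effects push in opposite directions; without quantitative information the net direction cannot be determined.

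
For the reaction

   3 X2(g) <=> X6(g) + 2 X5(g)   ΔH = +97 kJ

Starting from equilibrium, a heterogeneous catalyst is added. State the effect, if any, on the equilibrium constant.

unchanged

The equilibrium constant depends only on temperature. This perturbation changes neither the position of equilibrium nor K.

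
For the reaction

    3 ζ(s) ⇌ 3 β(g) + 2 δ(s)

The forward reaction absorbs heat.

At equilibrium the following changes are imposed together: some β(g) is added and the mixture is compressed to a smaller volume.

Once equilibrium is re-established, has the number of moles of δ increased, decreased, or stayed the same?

decreases

Adding β (g), a product, drives the reaction to the left.
Gas moles: reactants 0, products 3 (Δn_gas = +3). Compression shifts the system toward the side with fewer moles of gas — to the left.
The net shift is to the left. δ is a product, so its amount decreases.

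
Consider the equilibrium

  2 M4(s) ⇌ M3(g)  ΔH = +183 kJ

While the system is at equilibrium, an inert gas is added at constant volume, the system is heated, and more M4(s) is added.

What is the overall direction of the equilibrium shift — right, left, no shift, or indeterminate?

At constant volume, adding an inert gas leaves every reacting species' partial pressure unchanged, so Q is unchanged — no shift from this change.
The forward reaction is endothermic. Raising T favours the endothermic direction — shift to the right.
M4 is a pure solid; its activity is 1 regardless of amount, so Q is unaffected — no shift from this change.
Only the nonzero effect(s) matter; the net shift is to the right.

right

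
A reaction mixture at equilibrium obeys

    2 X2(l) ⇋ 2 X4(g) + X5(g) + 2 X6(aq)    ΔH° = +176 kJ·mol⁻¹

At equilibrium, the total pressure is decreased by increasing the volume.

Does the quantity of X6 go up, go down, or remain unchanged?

increases

Gas moles: reactants 0, products 3 (Δn_gas = +3). Expansion shifts the system toward the side with more moles of gas — to the right.
The net shift is to the right. X6 is a product, so its amount increases.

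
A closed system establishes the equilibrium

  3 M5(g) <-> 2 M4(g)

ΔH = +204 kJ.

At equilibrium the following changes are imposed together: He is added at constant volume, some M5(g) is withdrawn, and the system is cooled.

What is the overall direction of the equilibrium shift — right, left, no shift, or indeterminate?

At constant volume, adding an inert gas leaves every reacting species' partial pressure unchanged, so Q is unchanged — no shift from this change.
Removing M5 (g), a reactant, drives the reaction to the left.
The forward reaction is endothermic. Lowering T favours the exothermic direction — shift to the left.
Only the nonzero effect(s) matter; the net shift is to the left.

left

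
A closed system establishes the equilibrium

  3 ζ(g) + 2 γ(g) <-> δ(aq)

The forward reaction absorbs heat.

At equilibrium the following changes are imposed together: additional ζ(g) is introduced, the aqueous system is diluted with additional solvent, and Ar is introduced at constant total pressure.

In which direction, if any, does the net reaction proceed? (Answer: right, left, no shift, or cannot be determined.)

Adding ζ (g), a reactant, drives the reaction to the right.
Dilution lowers every aqueous concentration by the same factor. Δn_aq = 1 − 0 = +1, so the system shifts toward the side with more dissolved moles — to the right.
Adding inert gas at constant total pressure expands the volume and lowers every reacting partial pressure. With Δn_gas = 0 − 5 = -5, Q moves away from K toward the side with fewer gas moles, so the system shifts toward the side with more gas moles — to the left.
The individual effects push in opposite directions; without quantitative information the net direction cannot be determined.

cannot be determined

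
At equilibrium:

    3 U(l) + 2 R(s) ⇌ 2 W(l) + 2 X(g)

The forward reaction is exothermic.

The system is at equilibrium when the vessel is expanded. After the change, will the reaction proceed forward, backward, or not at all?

Gas moles: reactants 0, products 2 (Δn_gas = +2). Expansion shifts the system toward the side with more moles of gas — to the right.

right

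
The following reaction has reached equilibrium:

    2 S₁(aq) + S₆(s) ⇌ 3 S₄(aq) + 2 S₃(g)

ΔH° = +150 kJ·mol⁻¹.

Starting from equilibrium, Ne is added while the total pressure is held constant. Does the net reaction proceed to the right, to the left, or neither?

right

Adding inert gas at constant total pressure expands the volume and lowers every reacting partial pressure. With Δn_gas = 2 − 0 = +2, Q moves away from K toward the side with fewer gas moles, so the system shifts toward the side with more gas moles — to the right.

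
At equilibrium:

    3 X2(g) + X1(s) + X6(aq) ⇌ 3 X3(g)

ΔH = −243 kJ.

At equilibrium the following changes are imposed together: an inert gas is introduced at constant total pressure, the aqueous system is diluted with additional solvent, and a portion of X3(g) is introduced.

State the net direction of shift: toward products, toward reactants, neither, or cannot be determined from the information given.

Adding inert gas at constant total pressure expands the volume, scaling every reacting partial pressure by the same factor. Δn_gas = 3 − 3 = 0, so Q is unchanged — no shift.
Dilution lowers every aqueous concentration by the same factor. Δn_aq = 0 − 1 = -1, so the system shifts toward the side with more dissolved moles — to the left.
Adding X3 (g), a product, drives the reaction to the left.
Only the nonzero effect(s) matter; the net shift is to the left.

left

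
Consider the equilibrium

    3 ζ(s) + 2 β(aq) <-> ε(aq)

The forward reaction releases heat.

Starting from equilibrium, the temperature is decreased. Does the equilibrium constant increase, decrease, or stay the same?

increases

K depends on temperature via the van 't Hoff relation. The forward reaction is exothermic, so lowering T increases K.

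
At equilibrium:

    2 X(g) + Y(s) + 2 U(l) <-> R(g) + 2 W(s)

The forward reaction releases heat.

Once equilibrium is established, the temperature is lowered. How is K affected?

increases

K depends on temperature via the van 't Hoff relation. The forward reaction is exothermic, so lowering T increases K.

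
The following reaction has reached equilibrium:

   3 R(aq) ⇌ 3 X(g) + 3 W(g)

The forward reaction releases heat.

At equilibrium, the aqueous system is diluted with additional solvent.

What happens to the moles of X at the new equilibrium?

decreases

Dilution lowers every aqueous concentration by the same factor. Δn_aq = 0 − 3 = -3, so the system shifts toward the side with more dissolved moles — to the left.
The net shift is to the left. X is a product, so its amount decreases.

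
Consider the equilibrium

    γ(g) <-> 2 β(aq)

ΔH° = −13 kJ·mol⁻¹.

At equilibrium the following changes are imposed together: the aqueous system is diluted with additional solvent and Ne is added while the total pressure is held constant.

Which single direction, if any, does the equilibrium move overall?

Dilution lowers every aqueous concentration by the same factor. Δn_aq = 2 − 0 = +2, so the system shifts toward the side with more dissolved moles — to the right.
Adding inert gas at constant total pressure expands the volume and lowers every reacting partial pressure. With Δn_gas = 0 − 1 = -1, Q moves away from K toward the side with fewer gas moles, so the system shifts toward the side with more gas moles — to the left.
The individual effects push in opposite directions; without quantitative information the net direction cannot be determined.

cannot be determined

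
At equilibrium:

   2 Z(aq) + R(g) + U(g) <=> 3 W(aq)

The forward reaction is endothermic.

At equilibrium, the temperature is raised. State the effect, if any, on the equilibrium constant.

K depends on temperature via the van 't Hoff relation. The forward reaction is endothermic, so raising T increases K.

increases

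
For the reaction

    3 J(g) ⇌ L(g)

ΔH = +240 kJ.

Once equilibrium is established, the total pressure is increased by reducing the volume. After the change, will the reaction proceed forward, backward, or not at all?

right

Gas moles: reactants 3, products 1 (Δn_gas = -2). Compression shifts the system toward the side with fewer moles of gas — to the right.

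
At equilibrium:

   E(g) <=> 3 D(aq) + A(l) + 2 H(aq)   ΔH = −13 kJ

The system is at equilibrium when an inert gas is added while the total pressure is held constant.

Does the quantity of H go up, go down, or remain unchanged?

Adding inert gas at constant total pressure expands the volume and lowers every reacting partial pressure. With Δn_gas = 0 − 1 = -1, Q moves away from K toward the side with fewer gas moles, so the system shifts toward the side with more gas moles — to the left.
The net shift is to the left. H is a product, so its amount decreases.

decreases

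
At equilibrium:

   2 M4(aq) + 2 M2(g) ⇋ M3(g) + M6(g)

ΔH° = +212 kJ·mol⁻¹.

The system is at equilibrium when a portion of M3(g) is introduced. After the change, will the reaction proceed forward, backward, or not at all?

left

Adding M3 (g), a product, drives the reaction to the left.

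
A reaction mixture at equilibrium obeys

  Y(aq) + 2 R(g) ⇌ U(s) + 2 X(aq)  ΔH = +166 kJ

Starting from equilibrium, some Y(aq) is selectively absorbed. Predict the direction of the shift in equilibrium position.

left

Removing Y (aq), a reactant, drives the reaction to the left.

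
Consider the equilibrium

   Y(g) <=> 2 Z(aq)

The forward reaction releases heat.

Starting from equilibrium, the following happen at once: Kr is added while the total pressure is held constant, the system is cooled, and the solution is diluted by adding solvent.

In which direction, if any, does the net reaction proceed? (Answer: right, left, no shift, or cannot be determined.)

Adding inert gas at constant total pressure expands the volume and lowers every reacting partial pressure. With Δn_gas = 0 − 1 = -1, Q moves away from K toward the side with fewer gas moles, so the system shifts toward the side with more gas moles — to the left.
The forward reaction is exothermic. Lowering T favours the exothermic direction — shift to the right.
Dilution lowers every aqueous concentration by the same factor. Δn_aq = 2 − 0 = +2, so the system shifts toward the side with more dissolved moles — to the right.
The individual effects push in opposite directions; without quantitative information the net direction cannot be determined.

cannot be determined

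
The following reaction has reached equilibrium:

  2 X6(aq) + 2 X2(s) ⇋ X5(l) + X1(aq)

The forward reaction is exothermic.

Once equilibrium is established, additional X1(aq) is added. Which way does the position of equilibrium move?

left

Adding X1 (aq), a product, drives the reaction to the left.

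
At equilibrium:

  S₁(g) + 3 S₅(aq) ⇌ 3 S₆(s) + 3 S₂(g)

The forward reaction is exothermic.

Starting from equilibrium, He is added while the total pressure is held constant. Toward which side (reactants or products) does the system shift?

right

Adding inert gas at constant total pressure expands the volume and lowers every reacting partial pressure. With Δn_gas = 3 − 1 = +2, Q moves away from K toward the side with fewer gas moles, so the system shifts toward the side with more gas moles — to the right.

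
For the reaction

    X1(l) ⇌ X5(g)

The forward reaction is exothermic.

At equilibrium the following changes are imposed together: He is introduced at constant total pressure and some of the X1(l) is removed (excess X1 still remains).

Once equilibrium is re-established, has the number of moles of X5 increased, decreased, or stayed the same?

increases

Adding inert gas at constant total pressure expands the volume and lowers every reacting partial pressure. With Δn_gas = 1 − 0 = +1, Q moves away from K toward the side with fewer gas moles, so the system shifts toward the side with more gas moles — to the right.
X1 is a pure liquid; its activity is 1 regardless of amount, so Q is unaffected — no shift from this change.
The net shift is to the right. X5 is a product, so its amount increases.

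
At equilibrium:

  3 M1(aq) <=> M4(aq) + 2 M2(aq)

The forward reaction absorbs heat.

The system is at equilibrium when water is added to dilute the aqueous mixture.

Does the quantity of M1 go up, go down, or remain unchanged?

Dilution scales every aqueous concentration by the same factor. Δn_aq = 3 − 3 = 0, so Q is unchanged — no shift.
No net shift occurs, so the amount of M1 is unchanged.

unchanged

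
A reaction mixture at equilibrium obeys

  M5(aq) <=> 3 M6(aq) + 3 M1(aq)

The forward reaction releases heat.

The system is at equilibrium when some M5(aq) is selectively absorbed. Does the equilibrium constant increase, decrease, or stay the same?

The equilibrium constant depends only on temperature. This perturbation may move the position of equilibrium, but since T is unchanged, K itself is unchanged.

unchanged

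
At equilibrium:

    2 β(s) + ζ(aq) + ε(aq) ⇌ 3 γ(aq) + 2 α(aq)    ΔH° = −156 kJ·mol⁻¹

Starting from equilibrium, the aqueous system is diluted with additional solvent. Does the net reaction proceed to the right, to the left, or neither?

right

Dilution lowers every aqueous concentration by the same factor. Δn_aq = 5 − 2 = +3, so the system shifts toward the side with more dissolved moles — to the right.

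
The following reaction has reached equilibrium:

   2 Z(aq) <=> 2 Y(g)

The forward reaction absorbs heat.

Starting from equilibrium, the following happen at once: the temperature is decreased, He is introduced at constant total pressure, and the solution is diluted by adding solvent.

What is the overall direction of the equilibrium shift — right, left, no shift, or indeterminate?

The forward reaction is endothermic. Lowering T favours the exothermic direction — shift to the left.
Adding inert gas at constant total pressure expands the volume and lowers every reacting partial pressure. With Δn_gas = 2 − 0 = +2, Q moves away from K toward the side with fewer gas moles, so the system shifts toward the side with more gas moles — to the right.
Dilution lowers every aqueous concentration by the same factor. Δn_aq = 0 − 2 = -2, so the system shifts toward the side with more dissolved moles — to the left.
The individual effects push in opposite directions; without quantitative information the net direction cannot be determined.

cannot be determined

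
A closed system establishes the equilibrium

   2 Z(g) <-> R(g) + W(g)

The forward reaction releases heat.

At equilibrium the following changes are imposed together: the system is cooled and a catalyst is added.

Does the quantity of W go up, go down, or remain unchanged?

increases

The forward reaction is exothermic. Lowering T favours the exothermic direction — shift to the right.
A catalyst speeds both forward and reverse rates equally; it changes neither Q nor K — no shift from this change.
The net shift is to the right. W is a product, so its amount increases.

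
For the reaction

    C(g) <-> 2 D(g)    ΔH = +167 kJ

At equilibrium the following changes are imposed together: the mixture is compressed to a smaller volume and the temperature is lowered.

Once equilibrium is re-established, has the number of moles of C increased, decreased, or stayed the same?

increases

Gas moles: reactants 1, products 2 (Δn_gas = +1). Compression shifts the system toward the side with fewer moles of gas — to the left.
The forward reaction is endothermic. Lowering T favours the exothermic direction — shift to the left.
The net shift is to the left. C is a reactant, so its amount increases.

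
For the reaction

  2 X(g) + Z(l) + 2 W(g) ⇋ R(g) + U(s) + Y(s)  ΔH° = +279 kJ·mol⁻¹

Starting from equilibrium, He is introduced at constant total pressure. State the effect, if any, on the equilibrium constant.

unchanged

The equilibrium constant depends only on temperature. This perturbation may move the position of equilibrium, but since T is unchanged, K itself is unchanged.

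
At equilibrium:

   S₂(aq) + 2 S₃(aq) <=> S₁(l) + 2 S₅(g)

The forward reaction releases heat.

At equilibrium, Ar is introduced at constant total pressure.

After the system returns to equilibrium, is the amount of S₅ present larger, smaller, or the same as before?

increases

Adding inert gas at constant total pressure expands the volume and lowers every reacting partial pressure. With Δn_gas = 2 − 0 = +2, Q moves away from K toward the side with fewer gas moles, so the system shifts toward the side with more gas moles — to the right.
The net shift is to the right. S₅ is a product, so its amount increases.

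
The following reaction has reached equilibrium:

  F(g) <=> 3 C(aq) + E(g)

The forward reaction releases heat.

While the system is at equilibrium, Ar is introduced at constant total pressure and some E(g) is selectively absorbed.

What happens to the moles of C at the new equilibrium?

Adding inert gas at constant total pressure expands the volume, scaling every reacting partial pressure by the same factor. Δn_gas = 1 − 1 = 0, so Q is unchanged — no shift.
Removing E (g), a product, drives the reaction to the right.
The net shift is to the right. C is a product, so its amount increases.

increases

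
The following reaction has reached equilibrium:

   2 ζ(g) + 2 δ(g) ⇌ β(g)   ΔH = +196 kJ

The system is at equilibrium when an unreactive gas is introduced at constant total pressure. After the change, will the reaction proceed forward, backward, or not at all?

Adding inert gas at constant total pressure expands the volume and lowers every reacting partial pressure. With Δn_gas = 1 − 4 = -3, Q moves away from K toward the side with fewer gas moles, so the system shifts toward the side with more gas moles — to the left.

left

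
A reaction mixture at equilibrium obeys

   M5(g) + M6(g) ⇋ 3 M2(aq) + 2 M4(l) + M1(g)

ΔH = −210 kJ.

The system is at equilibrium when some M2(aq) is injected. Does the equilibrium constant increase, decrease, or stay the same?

The equilibrium constant depends only on temperature. This perturbation may move the position of equilibrium, but since T is unchanged, K itself is unchanged.

unchanged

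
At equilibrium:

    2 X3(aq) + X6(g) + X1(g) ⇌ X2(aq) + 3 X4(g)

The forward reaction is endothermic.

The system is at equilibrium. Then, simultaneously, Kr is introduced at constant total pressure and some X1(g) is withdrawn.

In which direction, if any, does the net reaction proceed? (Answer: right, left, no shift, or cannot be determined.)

Adding inert gas at constant total pressure expands the volume and lowers every reacting partial pressure. With Δn_gas = 3 − 2 = +1, Q moves away from K toward the side with fewer gas moles, so the system shifts toward the side with more gas moles — to the right.
Removing X1 (g), a reactant, drives the reaction to the left.
The individual effects push in opposite directions; without quantitative information the net direction cannot be determined.

cannot be determined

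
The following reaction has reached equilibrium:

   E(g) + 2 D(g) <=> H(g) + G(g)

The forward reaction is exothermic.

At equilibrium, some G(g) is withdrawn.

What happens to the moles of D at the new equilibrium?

Removing G (g), a product, drives the reaction to the right.
The net shift is to the right. D is a reactant, so its amount decreases.

decreases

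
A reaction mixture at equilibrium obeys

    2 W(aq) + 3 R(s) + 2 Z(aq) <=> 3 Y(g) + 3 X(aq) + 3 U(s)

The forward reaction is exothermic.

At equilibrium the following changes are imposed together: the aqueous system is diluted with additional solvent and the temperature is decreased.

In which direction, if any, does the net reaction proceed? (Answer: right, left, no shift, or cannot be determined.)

Dilution lowers every aqueous concentration by the same factor. Δn_aq = 3 − 4 = -1, so the system shifts toward the side with more dissolved moles — to the left.
The forward reaction is exothermic. Lowering T favours the exothermic direction — shift to the right.
The individual effects push in opposite directions; without quantitative information the net direction cannot be determined.

cannot be determined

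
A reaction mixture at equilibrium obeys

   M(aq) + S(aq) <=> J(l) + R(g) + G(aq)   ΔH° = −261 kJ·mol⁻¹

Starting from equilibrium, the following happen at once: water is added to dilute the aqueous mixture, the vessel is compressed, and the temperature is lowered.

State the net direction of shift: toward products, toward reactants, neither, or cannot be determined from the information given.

cannot be determined

Dilution lowers every aqueous concentration by the same factor. Δn_aq = 1 − 2 = -1, so the system shifts toward the side with more dissolved moles — to the left.
Gas moles: reactants 0, products 1 (Δn_gas = +1). Compression shifts the system toward the side with fewer moles of gas — to the left.
The forward reaction is exothermic. Lowering T favours the exothermic direction — shift to the right.
The individual effects push in opposite directions; without quantitative information the net direction cannot be determined.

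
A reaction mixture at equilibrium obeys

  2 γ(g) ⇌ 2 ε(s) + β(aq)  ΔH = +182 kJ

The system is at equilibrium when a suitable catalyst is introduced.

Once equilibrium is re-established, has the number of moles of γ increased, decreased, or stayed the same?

A catalyst speeds both forward and reverse rates equally; it changes neither Q nor K — no shift from this change.
No net shift occurs, so the amount of γ is unchanged.

unchanged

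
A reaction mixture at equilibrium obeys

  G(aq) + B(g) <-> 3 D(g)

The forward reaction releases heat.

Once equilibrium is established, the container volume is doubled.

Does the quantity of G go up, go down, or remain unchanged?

Gas moles: reactants 1, products 3 (Δn_gas = +2). Expansion shifts the system toward the side with more moles of gas — to the right.
The net shift is to the right. G is a reactant, so its amount decreases.

decreases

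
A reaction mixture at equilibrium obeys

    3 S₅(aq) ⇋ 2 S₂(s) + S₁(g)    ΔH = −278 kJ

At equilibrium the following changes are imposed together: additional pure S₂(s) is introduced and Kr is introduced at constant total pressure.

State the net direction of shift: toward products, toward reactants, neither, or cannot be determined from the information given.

S₂ is a pure solid; its activity is 1 regardless of amount, so Q is unaffected — no shift from this change.
Adding inert gas at constant total pressure expands the volume and lowers every reacting partial pressure. With Δn_gas = 1 − 0 = +1, Q moves away from K toward the side with fewer gas moles, so the system shifts toward the side with more gas moles — to the right.
Only the nonzero effect(s) matter; the net shift is to the right.

right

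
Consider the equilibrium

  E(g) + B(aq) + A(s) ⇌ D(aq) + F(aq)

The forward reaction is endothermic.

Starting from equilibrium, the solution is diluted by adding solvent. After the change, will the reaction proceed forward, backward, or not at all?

right

Dilution lowers every aqueous concentration by the same factor. Δn_aq = 2 − 1 = +1, so the system shifts toward the side with more dissolved moles — to the right.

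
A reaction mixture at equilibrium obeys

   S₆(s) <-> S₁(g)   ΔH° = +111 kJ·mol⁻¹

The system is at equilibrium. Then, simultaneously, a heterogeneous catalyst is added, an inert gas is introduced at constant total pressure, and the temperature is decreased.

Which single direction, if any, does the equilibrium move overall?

cannot be determined

A catalyst speeds both forward and reverse rates equally; it changes neither Q nor K — no shift from this change.
Adding inert gas at constant total pressure expands the volume and lowers every reacting partial pressure. With Δn_gas = 1 − 0 = +1, Q moves away from K toward the side with fewer gas moles, so the system shifts toward the side with more gas moles — to the right.
The forward reaction is endothermic. Lowering T favours the exothermic direction — shift to the left.
The individual effects push in opposite directions; without quantitative information the net direction cannot be determined.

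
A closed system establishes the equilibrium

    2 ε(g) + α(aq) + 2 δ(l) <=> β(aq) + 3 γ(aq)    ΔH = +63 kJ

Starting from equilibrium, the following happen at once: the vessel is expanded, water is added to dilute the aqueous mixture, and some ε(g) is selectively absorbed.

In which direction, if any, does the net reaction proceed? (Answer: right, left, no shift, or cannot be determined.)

Gas moles: reactants 2, products 0 (Δn_gas = -2). Expansion shifts the system toward the side with more moles of gas — to the left.
Dilution lowers every aqueous concentration by the same factor. Δn_aq = 4 − 1 = +3, so the system shifts toward the side with more dissolved moles — to the right.
Removing ε (g), a reactant, drives the reaction to the left.
The individual effects push in opposite directions; without quantitative information the net direction cannot be determined.

cannot be determined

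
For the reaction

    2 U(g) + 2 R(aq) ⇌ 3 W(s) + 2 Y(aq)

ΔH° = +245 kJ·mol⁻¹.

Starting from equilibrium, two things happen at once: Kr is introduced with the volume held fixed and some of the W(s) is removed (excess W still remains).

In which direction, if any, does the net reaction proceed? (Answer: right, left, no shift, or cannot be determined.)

At constant volume, adding an inert gas leaves every reacting species' partial pressure unchanged, so Q is unchanged — no shift from this change.
W is a pure solid; its activity is 1 regardless of amount, so Q is unaffected — no shift from this change.
None of the changes alters Q relative to K, so there is no net shift.

no shift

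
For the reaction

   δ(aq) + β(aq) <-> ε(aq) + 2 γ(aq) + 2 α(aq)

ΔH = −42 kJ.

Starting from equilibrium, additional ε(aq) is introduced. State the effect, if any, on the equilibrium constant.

unchanged

The equilibrium constant depends only on temperature. This perturbation may move the position of equilibrium, but since T is unchanged, K itself is unchanged.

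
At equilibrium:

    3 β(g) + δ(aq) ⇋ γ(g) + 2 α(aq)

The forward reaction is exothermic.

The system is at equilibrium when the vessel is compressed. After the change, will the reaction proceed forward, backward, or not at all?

right

Gas moles: reactants 3, products 1 (Δn_gas = -2). Compression shifts the system toward the side with fewer moles of gas — to the right.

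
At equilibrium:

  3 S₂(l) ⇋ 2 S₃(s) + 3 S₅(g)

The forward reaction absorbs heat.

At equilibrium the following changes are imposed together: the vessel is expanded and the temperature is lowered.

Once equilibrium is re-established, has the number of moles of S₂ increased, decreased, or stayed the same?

Gas moles: reactants 0, products 3 (Δn_gas = +3). Expansion shifts the system toward the side with more moles of gas — to the right.
The forward reaction is endothermic. Lowering T favours the exothermic direction — shift to the left.
The two effects oppose each other, so the net shift — and hence the change in S₂ — cannot be determined from the given information.

cannot be determined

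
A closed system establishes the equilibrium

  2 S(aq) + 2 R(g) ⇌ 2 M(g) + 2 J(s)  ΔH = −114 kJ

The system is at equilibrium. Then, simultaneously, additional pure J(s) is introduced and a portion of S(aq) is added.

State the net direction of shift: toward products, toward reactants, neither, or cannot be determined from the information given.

J is a pure solid; its activity is 1 regardless of amount, so Q is unaffected — no shift from this change.
Adding S (aq), a reactant, drives the reaction to the right.
Only the nonzero effect(s) matter; the net shift is to the right.

right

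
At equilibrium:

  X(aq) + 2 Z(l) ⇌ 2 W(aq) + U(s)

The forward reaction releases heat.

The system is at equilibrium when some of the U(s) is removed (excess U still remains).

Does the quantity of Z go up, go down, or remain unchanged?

U is a pure solid; its activity is 1 regardless of amount, so Q is unaffected — no shift from this change.
No net shift occurs, so the amount of Z is unchanged.

unchanged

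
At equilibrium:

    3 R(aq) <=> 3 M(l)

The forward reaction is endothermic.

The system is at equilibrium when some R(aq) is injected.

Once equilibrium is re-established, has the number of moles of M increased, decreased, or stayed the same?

increases

Adding R (aq), a reactant, drives the reaction to the right.
The net shift is to the right. M is a product, so its amount increases.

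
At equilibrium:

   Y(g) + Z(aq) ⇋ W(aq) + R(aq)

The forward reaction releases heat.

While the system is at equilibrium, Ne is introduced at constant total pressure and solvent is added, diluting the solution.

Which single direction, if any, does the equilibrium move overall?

Adding inert gas at constant total pressure expands the volume and lowers every reacting partial pressure. With Δn_gas = 0 − 1 = -1, Q moves away from K toward the side with fewer gas moles, so the system shifts toward the side with more gas moles — to the left.
Dilution lowers every aqueous concentration by the same factor. Δn_aq = 2 − 1 = +1, so the system shifts toward the side with more dissolved moles — to the right.
The individual effects push in opposite directions; without quantitative information the net direction cannot be determined.

cannot be determined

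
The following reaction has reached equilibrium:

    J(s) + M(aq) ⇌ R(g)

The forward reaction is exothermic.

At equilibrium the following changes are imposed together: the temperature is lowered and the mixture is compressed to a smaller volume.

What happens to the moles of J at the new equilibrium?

cannot be determined

The forward reaction is exothermic. Lowering T favours the exothermic direction — shift to the right.
Gas moles: reactants 0, products 1 (Δn_gas = +1). Compression shifts the system toward the side with fewer moles of gas — to the left.
The two effects oppose each other, so the net shift — and hence the change in J — cannot be determined from the given information.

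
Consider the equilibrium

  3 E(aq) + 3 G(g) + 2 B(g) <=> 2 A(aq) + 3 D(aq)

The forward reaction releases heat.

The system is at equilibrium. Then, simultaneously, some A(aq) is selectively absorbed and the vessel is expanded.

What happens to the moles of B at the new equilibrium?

cannot be determined

Removing A (aq), a product, drives the reaction to the right.
Gas moles: reactants 5, products 0 (Δn_gas = -5). Expansion shifts the system toward the side with more moles of gas — to the left.
The two effects oppose each other, so the net shift — and hence the change in B — cannot be determined from the given information.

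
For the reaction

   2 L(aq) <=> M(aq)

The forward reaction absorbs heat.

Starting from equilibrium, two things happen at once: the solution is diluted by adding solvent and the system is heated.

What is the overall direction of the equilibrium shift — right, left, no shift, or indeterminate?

Dilution lowers every aqueous concentration by the same factor. Δn_aq = 1 − 2 = -1, so the system shifts toward the side with more dissolved moles — to the left.
The forward reaction is endothermic. Raising T favours the endothermic direction — shift to the right.
The individual effects push in opposite directions; without quantitative information the net direction cannot be determined.

cannot be determined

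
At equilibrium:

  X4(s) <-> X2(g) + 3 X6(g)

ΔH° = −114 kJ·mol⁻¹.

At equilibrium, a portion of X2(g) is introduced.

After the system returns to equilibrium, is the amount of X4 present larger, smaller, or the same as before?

increases

Adding X2 (g), a product, drives the reaction to the left.
The net shift is to the left. X4 is a reactant, so its amount increases.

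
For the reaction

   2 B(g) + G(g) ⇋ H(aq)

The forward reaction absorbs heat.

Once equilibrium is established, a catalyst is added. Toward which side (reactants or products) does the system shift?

no shift

A catalyst speeds both forward and reverse rates equally; it changes neither Q nor K — no shift from this change.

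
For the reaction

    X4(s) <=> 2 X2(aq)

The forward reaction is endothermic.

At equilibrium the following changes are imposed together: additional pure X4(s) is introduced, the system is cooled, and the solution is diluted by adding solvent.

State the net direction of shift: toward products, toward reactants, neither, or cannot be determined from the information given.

X4 is a pure solid; its activity is 1 regardless of amount, so Q is unaffected — no shift from this change.
The forward reaction is endothermic. Lowering T favours the exothermic direction — shift to the left.
Dilution lowers every aqueous concentration by the same factor. Δn_aq = 2 − 0 = +2, so the system shifts toward the side with more dissolved moles — to the right.
The individual effects push in opposite directions; without quantitative information the net direction cannot be determined.

cannot be determined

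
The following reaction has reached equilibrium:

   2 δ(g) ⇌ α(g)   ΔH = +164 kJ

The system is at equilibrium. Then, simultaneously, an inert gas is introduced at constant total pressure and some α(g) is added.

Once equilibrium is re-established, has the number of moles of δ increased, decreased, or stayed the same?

Adding inert gas at constant total pressure expands the volume and lowers every reacting partial pressure. With Δn_gas = 1 − 2 = -1, Q moves away from K toward the side with fewer gas moles, so the system shifts toward the side with more gas moles — to the left.
Adding α (g), a product, drives the reaction to the left.
The net shift is to the left. δ is a reactant, so its amount increases.

increases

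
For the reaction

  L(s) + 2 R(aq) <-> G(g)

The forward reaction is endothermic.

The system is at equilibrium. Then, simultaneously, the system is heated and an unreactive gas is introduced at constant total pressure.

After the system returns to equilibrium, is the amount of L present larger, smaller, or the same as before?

decreases

The forward reaction is endothermic. Raising T favours the endothermic direction — shift to the right.
Adding inert gas at constant total pressure expands the volume and lowers every reacting partial pressure. With Δn_gas = 1 − 0 = +1, Q moves away from K toward the side with fewer gas moles, so the system shifts toward the side with more gas moles — to the right.
The net shift is to the right. L is a reactant, so its amount decreases.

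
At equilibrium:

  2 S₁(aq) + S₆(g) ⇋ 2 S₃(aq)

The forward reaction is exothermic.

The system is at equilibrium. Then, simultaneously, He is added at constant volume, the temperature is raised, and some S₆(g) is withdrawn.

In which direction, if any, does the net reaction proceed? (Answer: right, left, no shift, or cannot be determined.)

left

At constant volume, adding an inert gas leaves every reacting species' partial pressure unchanged, so Q is unchanged — no shift from this change.
The forward reaction is exothermic. Raising T favours the endothermic direction — shift to the left.
Removing S₆ (g), a reactant, drives the reaction to the left.
Only the nonzero effect(s) matter; the net shift is to the left.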